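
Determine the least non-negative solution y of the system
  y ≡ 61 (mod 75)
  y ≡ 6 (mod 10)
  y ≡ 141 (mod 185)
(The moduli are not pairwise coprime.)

3286

gcd(75, 10) = 5 and 5 | (6 − 61), so the pair is consistent; merging gives y ≡ 136 (mod 150), where 150 = lcm(75, 10).
gcd(150, 185) = 5 and 5 | (141 − 136), so the pair is consistent; merging gives y ≡ 3286 (mod 5550), where 5550 = lcm(150, 185).
The solution is unique modulo lcm(75, 10, 185) = 5550.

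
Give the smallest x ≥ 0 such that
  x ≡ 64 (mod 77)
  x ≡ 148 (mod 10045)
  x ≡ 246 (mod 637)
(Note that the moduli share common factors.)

1125188

gcd(77, 10045) = 7 and 7 | (148 − 64), so the pair is consistent; merging gives x ≡ 20238 (mod 110495), where 110495 = lcm(77, 10045).
gcd(110495, 637) = 49 and 49 | (246 − 20238), so the pair is consistent; merging gives x ≡ 1125188 (mod 1436435), where 1436435 = lcm(110495, 637).
The solution is unique modulo lcm(77, 10045, 637) = 1436435.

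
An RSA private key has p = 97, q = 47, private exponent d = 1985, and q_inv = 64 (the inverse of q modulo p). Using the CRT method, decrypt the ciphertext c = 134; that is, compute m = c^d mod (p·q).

d_p = d mod (p−1) = 1985 mod 96 = 65; d_q = d mod (q−1) = 7.
m₁ = c^(d_p) mod p: c ≡ 37 (mod 97), and 37^65 mod 97 = 26.
m₂ = c^(d_q) mod q: c ≡ 40 (mod 47), and 40^7 mod 47 = 38.
h = q_inv·(m₁ − m₂) mod p = 64·(26 − 38) mod 97 = 8.
m = m₂ + h·q = 38 + 8·47 = 414.

414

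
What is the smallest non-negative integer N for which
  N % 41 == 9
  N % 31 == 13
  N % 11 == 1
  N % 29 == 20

Combine the congruences pairwise.
From N ≡ 9 (mod 41) write N = 9 + 41t. Substituting into N ≡ 13 (mod 31) gives 41t ≡ 4 (mod 31), and since 10⁻¹ ≡ 28 (mod 31), t ≡ 19. Hence N ≡ 9 + 41·19 = 788 (mod 1271).
From N ≡ 788 (mod 1271) write N = 788 + 1271t. Substituting into N ≡ 1 (mod 11) gives 1271t ≡ 5 (mod 11), and since 6⁻¹ ≡ 2 (mod 11), t ≡ 10. Hence N ≡ 788 + 1271·10 = 13498 (mod 13981).
From N ≡ 13498 (mod 13981) write N = 13498 + 13981t. Substituting into N ≡ 20 (mod 29) gives 13981t ≡ 7 (mod 29), and since 3⁻¹ ≡ 10 (mod 29), t ≡ 12. Hence N ≡ 13498 + 13981·12 = 181270 (mod 405449).

181270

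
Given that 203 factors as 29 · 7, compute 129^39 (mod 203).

62

Mod 29: 129 ≡ 13; by Fermat, exponent reduces to 39 mod 28 = 11; 13^11 ≡ 4 (mod 29).
Mod 7: 129 ≡ 3; by Fermat, exponent reduces to 39 mod 6 = 3; 3^3 ≡ 6 (mod 7).
Combine by CRT: x ≡ 4 (mod 29), x ≡ 6 (mod 7) ⇒ x ≡ 62 (mod 203).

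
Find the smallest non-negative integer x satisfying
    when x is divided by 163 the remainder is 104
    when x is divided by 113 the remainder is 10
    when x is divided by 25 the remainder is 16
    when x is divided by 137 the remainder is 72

16222516

The moduli are pairwise coprime; N = 163·113·25·137 = 63085075.
N/163 = 387025; 387025 ≡ 63 (mod 163); 63·44 ≡ 1, so inverse 44.
N/113 = 558275; 558275 ≡ 55 (mod 113); 55·37 ≡ 1, so inverse 37.
N/25 = 2523403; 2523403 ≡ 3 (mod 25); 3·17 ≡ 1, so inverse 17.
N/137 = 460475; 460475 ≡ 18 (mod 137); 18·99 ≡ 1, so inverse 99.
x ≡ 104·387025·44 + 10·558275·37 + 16·2523403·17 + 72·460475·99 = 5946219566.
5946219566 mod 63085075 = 16222516.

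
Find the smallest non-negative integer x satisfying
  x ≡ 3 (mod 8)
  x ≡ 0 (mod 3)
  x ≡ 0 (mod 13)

From x ≡ 3 (mod 8) write x = 3 + 8t. Substituting into x ≡ 0 (mod 3) gives 8t ≡ 0 (mod 3), and since 2⁻¹ ≡ 2 (mod 3), t ≡ 0. Hence x ≡ 3 + 8·0 = 3 (mod 24).
From x ≡ 3 (mod 24) write x = 3 + 24t. Substituting into x ≡ 0 (mod 13) gives 24t ≡ 10 (mod 13), and since 11⁻¹ ≡ 6 (mod 13), t ≡ 8. Hence x ≡ 3 + 24·8 = 195 (mod 312).

195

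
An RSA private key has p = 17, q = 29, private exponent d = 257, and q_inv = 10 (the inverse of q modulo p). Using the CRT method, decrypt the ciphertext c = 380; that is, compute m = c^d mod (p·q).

d_p = d mod (p−1) = 257 mod 16 = 1; d_q = d mod (q−1) = 5.
m₁ = c^(d_p) mod p: c ≡ 6 (mod 17), and 6^1 mod 17 = 6.
m₂ = c^(d_q) mod q: c ≡ 3 (mod 29), and 3^5 mod 29 = 11.
h = q_inv·(m₁ − m₂) mod p = 10·(6 − 11) mod 17 = 1.
m = m₂ + h·q = 11 + 1·29 = 40.

40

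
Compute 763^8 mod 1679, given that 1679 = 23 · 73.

Mod 23: 763 ≡ 4; 4^8 ≡ 9 (mod 23).
Mod 73: 763 ≡ 33; 33^8 ≡ 55 (mod 73).
Combine by CRT: x ≡ 9 (mod 23), x ≡ 55 (mod 73) ⇒ x ≡ 55 (mod 1679).

55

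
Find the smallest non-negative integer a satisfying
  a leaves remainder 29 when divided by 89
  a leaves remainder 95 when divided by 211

From a ≡ 29 (mod 89) write a = 29 + 89t. Substituting into a ≡ 95 (mod 211) gives 89t ≡ 66 (mod 211), and since 89⁻¹ ≡ 147 (mod 211), t ≡ 207. Hence a ≡ 29 + 89·207 = 18452 (mod 18779).

18452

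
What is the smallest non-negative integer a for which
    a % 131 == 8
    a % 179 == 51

19920

Combine the congruences pairwise.
From a ≡ 8 (mod 131) write a = 8 + 131t. Substituting into a ≡ 51 (mod 179) gives 131t ≡ 43 (mod 179), and since 131⁻¹ ≡ 41 (mod 179), t ≡ 152. Hence a ≡ 8 + 131·152 = 19920 (mod 23449).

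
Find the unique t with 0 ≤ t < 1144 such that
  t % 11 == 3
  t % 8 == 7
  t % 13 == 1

The moduli are pairwise coprime; N = 11·8·13 = 1144.
N/11 = 104; 104 ≡ 5 (mod 11); 5·9 ≡ 1, so inverse 9.
N/8 = 143; 143 ≡ 7 (mod 8); 7·7 ≡ 1, so inverse 7.
N/13 = 88; 88 ≡ 10 (mod 13); 10·4 ≡ 1, so inverse 4.
t ≡ 3·104·9 + 7·143·7 + 1·88·4 = 10167.
10167 mod 1144 = 1015.

1015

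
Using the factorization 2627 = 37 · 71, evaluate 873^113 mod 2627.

2270

Mod 37: 873 ≡ 22; by Fermat, exponent reduces to 113 mod 36 = 5; 22^5 ≡ 13 (mod 37).
Mod 71: 873 ≡ 21; by Fermat, exponent reduces to 113 mod 70 = 43; 21^43 ≡ 69 (mod 71).
Combine by CRT: x ≡ 13 (mod 37), x ≡ 69 (mod 71) ⇒ x ≡ 2270 (mod 2627).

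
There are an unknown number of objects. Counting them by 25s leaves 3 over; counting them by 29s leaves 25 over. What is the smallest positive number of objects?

228

Combine the congruences pairwise.
From N ≡ 3 (mod 25) write N = 3 + 25t. Substituting into N ≡ 25 (mod 29) gives 25t ≡ 22 (mod 29), and since 25⁻¹ ≡ 7 (mod 29), t ≡ 9. Hence N ≡ 3 + 25·9 = 228 (mod 725).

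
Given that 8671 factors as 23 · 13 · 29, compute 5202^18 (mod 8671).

2469

Mod 23: 5202 ≡ 4; 4^18 ≡ 8 (mod 23).
Mod 13: 5202 ≡ 2; by Fermat, exponent reduces to 18 mod 12 = 6; 2^6 ≡ 12 (mod 13).
Mod 29: 5202 ≡ 11; 11^18 ≡ 4 (mod 29).
Combine by CRT: x ≡ 8 (mod 23), x ≡ 12 (mod 13), x ≡ 4 (mod 29) ⇒ x ≡ 2469 (mod 8671).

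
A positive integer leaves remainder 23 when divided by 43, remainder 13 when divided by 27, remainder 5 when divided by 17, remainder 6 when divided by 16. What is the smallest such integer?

244822

The moduli are pairwise coprime; N = 43·27·17·16 = 315792.
N/43 = 7344; 7344 ≡ 34 (mod 43); 34·19 ≡ 1, so inverse 19.
N/27 = 11696; 11696 ≡ 5 (mod 27); 5·11 ≡ 1, so inverse 11.
N/17 = 18576; 18576 ≡ 12 (mod 17); 12·10 ≡ 1, so inverse 10.
N/16 = 19737; 19737 ≡ 9 (mod 16); 9·9 ≡ 1, so inverse 9.
a ≡ 23·7344·19 + 13·11696·11 + 5·18576·10 + 6·19737·9 = 6876454.
6876454 mod 315792 = 244822.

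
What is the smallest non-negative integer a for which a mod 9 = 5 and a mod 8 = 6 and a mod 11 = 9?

86

The moduli are pairwise coprime; N = 9·8·11 = 792.
N/9 = 88; 88 ≡ 7 (mod 9); 7·4 ≡ 1, so inverse 4.
N/8 = 99; 99 ≡ 3 (mod 8); 3·3 ≡ 1, so inverse 3.
N/11 = 72; 72 ≡ 6 (mod 11); 6·2 ≡ 1, so inverse 2.
a ≡ 5·88·4 + 6·99·3 + 9·72·2 = 4838.
4838 mod 792 = 86.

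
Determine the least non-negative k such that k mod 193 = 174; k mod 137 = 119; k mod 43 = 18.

392350

Combine the congruences pairwise.
From k ≡ 174 (mod 193) write k = 174 + 193t. Substituting into k ≡ 119 (mod 137) gives 193t ≡ 82 (mod 137), and since 56⁻¹ ≡ 115 (mod 137), t ≡ 114. Hence k ≡ 174 + 193·114 = 22176 (mod 26441).
From k ≡ 22176 (mod 26441) write k = 22176 + 26441t. Substituting into k ≡ 18 (mod 43) gives 26441t ≡ 30 (mod 43), and since 39⁻¹ ≡ 32 (mod 43), t ≡ 14. Hence k ≡ 22176 + 26441·14 = 392350 (mod 1136963).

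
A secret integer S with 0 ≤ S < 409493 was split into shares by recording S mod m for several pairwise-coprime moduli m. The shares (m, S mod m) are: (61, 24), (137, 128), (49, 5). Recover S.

366329

Combine the congruences pairwise.
From S ≡ 24 (mod 61) write S = 24 + 61t. Substituting into S ≡ 128 (mod 137) gives 61t ≡ 104 (mod 137), and since 61⁻¹ ≡ 9 (mod 137), t ≡ 114. Hence S ≡ 24 + 61·114 = 6978 (mod 8357).
From S ≡ 6978 (mod 8357) write S = 6978 + 8357t. Substituting into S ≡ 5 (mod 49) gives 8357t ≡ 34 (mod 49), and since 27⁻¹ ≡ 20 (mod 49), t ≡ 43. Hence S ≡ 6978 + 8357·43 = 366329 (mod 409493).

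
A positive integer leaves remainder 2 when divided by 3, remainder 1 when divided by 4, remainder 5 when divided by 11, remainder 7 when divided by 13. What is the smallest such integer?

The moduli are pairwise coprime; N = 3·4·11·13 = 1716.
N/3 = 572; 572 ≡ 2 (mod 3); 2·2 ≡ 1, so inverse 2.
N/4 = 429; 429 ≡ 1 (mod 4), inverse 1.
N/11 = 156; 156 ≡ 2 (mod 11); 2·6 ≡ 1, so inverse 6.
N/13 = 132; 132 ≡ 2 (mod 13); 2·7 ≡ 1, so inverse 7.
k ≡ 2·572·2 + 1·429·1 + 5·156·6 + 7·132·7 = 13865.
13865 mod 1716 = 137.

137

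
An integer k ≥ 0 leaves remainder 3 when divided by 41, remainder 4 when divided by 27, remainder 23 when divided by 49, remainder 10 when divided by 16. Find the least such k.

Combine the congruences pairwise.
From k ≡ 3 (mod 41) write k = 3 + 41t. Substituting into k ≡ 4 (mod 27) gives 41t ≡ 1 (mod 27), and since 14⁻¹ ≡ 2 (mod 27), t ≡ 2. Hence k ≡ 3 + 41·2 = 85 (mod 1107).
From k ≡ 85 (mod 1107) write k = 85 + 1107t. Substituting into k ≡ 23 (mod 49) gives 1107t ≡ 36 (mod 49), and since 29⁻¹ ≡ 22 (mod 49), t ≡ 8. Hence k ≡ 85 + 1107·8 = 8941 (mod 54243).
From k ≡ 8941 (mod 54243) write k = 8941 + 54243t. Substituting into k ≡ 10 (mod 16) gives 54243t ≡ 13 (mod 16), and since 3⁻¹ ≡ 11 (mod 16), t ≡ 15. Hence k ≡ 8941 + 54243·15 = 822586 (mod 867888).

822586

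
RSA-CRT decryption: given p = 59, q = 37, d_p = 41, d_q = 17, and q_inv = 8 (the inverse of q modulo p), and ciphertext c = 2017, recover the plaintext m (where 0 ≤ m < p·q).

m₁ = c^(d_p) mod p: c ≡ 11 (mod 59), and 11^41 mod 59 = 38.
m₂ = c^(d_q) mod q: c ≡ 19 (mod 37), and 19^17 mod 37 = 35.
h = q_inv·(m₁ − m₂) mod p = 8·(38 − 35) mod 59 = 24.
m = m₂ + h·q = 35 + 24·37 = 923.

923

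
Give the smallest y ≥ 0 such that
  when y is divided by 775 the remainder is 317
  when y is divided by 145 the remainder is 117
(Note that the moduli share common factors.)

19692

Combine the congruences pairwise.
gcd(775, 145) = 5 and 5 | (117 − 317), so the pair is consistent; merging gives y ≡ 19692 (mod 22475), where 22475 = lcm(775, 145).
The solution is unique modulo lcm(775, 145) = 22475.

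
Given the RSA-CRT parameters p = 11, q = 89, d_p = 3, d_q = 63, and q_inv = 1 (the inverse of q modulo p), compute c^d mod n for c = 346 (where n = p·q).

818

m₁ = c^(d_p) mod p: c ≡ 5 (mod 11), and 5^3 mod 11 = 4.
m₂ = c^(d_q) mod q: c ≡ 79 (mod 89), and 79^63 mod 89 = 17.
h = q_inv·(m₁ − m₂) mod p = 1·(4 − 17) mod 11 = 9.
m = m₂ + h·q = 17 + 9·89 = 818.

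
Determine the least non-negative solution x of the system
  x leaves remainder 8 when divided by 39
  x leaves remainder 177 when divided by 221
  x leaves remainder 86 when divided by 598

Combine the congruences pairwise.
gcd(39, 221) = 13 and 13 | (177 − 8), so the pair is consistent; merging gives x ≡ 398 (mod 663), where 663 = lcm(39, 221).
gcd(663, 598) = 13 and 13 | (86 − 398), so the pair is consistent; merging gives x ≡ 21614 (mod 30498), where 30498 = lcm(663, 598).
The solution is unique modulo lcm(39, 221, 598) = 30498.

21614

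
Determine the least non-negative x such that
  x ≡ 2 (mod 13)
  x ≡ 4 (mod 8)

From x ≡ 2 (mod 13) write x = 2 + 13t. Substituting into x ≡ 4 (mod 8) gives 13t ≡ 2 (mod 8), and since 5⁻¹ ≡ 5 (mod 8), t ≡ 2. Hence x ≡ 2 + 13·2 = 28 (mod 104).

28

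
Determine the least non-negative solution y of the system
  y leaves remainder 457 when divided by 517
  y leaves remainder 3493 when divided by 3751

gcd(517, 3751) = 11 and 11 | (3493 − 457), so the pair is consistent; merging gives y ≡ 93517 (mod 176297), where 176297 = lcm(517, 3751).
The solution is unique modulo lcm(517, 3751) = 176297.

93517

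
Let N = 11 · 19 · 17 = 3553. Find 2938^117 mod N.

3191

Mod 11: 2938 ≡ 1; by Fermat, exponent reduces to 117 mod 10 = 7; 1^7 ≡ 1 (mod 11).
Mod 19: 2938 ≡ 12; by Fermat, exponent reduces to 117 mod 18 = 9; 12^9 ≡ 18 (mod 19).
Mod 17: 2938 ≡ 14; by Fermat, exponent reduces to 117 mod 16 = 5; 14^5 ≡ 12 (mod 17).
Combine by CRT: x ≡ 1 (mod 11), x ≡ 18 (mod 19), x ≡ 12 (mod 17) ⇒ x ≡ 3191 (mod 3553).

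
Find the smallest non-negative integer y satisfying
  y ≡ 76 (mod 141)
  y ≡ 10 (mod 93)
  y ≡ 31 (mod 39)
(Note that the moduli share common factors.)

46324

Combine the congruences pairwise.
gcd(141, 93) = 3 and 3 | (10 − 76), so the pair is consistent; merging gives y ≡ 2614 (mod 4371), where 4371 = lcm(141, 93).
gcd(4371, 39) = 3 and 3 | (31 − 2614), so the pair is consistent; merging gives y ≡ 46324 (mod 56823), where 56823 = lcm(4371, 39).
The solution is unique modulo lcm(141, 93, 39) = 56823.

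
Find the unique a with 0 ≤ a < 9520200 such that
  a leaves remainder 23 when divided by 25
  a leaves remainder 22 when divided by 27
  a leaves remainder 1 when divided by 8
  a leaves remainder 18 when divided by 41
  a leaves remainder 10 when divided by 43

7152673

From a ≡ 23 (mod 25) write a = 23 + 25t. Substituting into a ≡ 22 (mod 27) gives 25t ≡ 26 (mod 27), and since 25⁻¹ ≡ 13 (mod 27), t ≡ 14. Hence a ≡ 23 + 25·14 = 373 (mod 675).
From a ≡ 373 (mod 675) write a = 373 + 675t. Substituting into a ≡ 1 (mod 8) gives 675t ≡ 4 (mod 8), and since 3⁻¹ ≡ 3 (mod 8), t ≡ 4. Hence a ≡ 373 + 675·4 = 3073 (mod 5400).
From a ≡ 3073 (mod 5400) write a = 3073 + 5400t. Substituting into a ≡ 18 (mod 41) gives 5400t ≡ 20 (mod 41), and since 29⁻¹ ≡ 17 (mod 41), t ≡ 12. Hence a ≡ 3073 + 5400·12 = 67873 (mod 221400).
From a ≡ 67873 (mod 221400) write a = 67873 + 221400t. Substituting into a ≡ 10 (mod 43) gives 221400t ≡ 34 (mod 43), and since 36⁻¹ ≡ 6 (mod 43), t ≡ 32. Hence a ≡ 67873 + 221400·32 = 7152673 (mod 9520200).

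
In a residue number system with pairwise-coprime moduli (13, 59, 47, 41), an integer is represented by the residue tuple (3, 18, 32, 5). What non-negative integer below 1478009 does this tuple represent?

The moduli are pairwise coprime; N = 13·59·47·41 = 1478009.
N/13 = 113693; 113693 ≡ 8 (mod 13); 8·5 ≡ 1, so inverse 5.
N/59 = 25051; 25051 ≡ 35 (mod 59); 35·27 ≡ 1, so inverse 27.
N/47 = 31447; 31447 ≡ 4 (mod 47); 4·12 ≡ 1, so inverse 12.
N/41 = 36049; 36049 ≡ 10 (mod 41); 10·37 ≡ 1, so inverse 37.
x ≡ 3·113693·5 + 18·25051·27 + 32·31447·12 + 5·36049·37 = 32624894.
32624894 mod 1478009 = 108696.

108696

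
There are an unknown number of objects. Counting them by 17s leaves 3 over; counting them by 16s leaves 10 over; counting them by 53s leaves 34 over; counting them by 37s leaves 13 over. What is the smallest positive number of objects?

The moduli are pairwise coprime; M = 17·16·53·37 = 533392.
M/17 = 31376; 31376 ≡ 11 (mod 17); 11·14 ≡ 1, so inverse 14.
M/16 = 33337; 33337 ≡ 9 (mod 16); 9·9 ≡ 1, so inverse 9.
M/53 = 10064; 10064 ≡ 47 (mod 53); 47·44 ≡ 1, so inverse 44.
M/37 = 14416; 14416 ≡ 23 (mod 37); 23·29 ≡ 1, so inverse 29.
N ≡ 3·31376·14 + 10·33337·9 + 34·10064·44 + 13·14416·29 = 24808698.
24808698 mod 533392 = 272666.

272666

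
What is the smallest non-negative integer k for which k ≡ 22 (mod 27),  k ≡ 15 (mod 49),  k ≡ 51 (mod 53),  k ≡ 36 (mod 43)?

1929145

The moduli are pairwise coprime; N = 27·49·53·43 = 3015117.
N/27 = 111671; 111671 ≡ 26 (mod 27); 26·26 ≡ 1, so inverse 26.
N/49 = 61533; 61533 ≡ 38 (mod 49); 38·40 ≡ 1, so inverse 40.
N/53 = 56889; 56889 ≡ 20 (mod 53); 20·8 ≡ 1, so inverse 8.
N/43 = 70119; 70119 ≡ 29 (mod 43); 29·3 ≡ 1, so inverse 3.
k ≡ 22·111671·26 + 15·61533·40 + 51·56889·8 + 36·70119·3 = 131579176.
131579176 mod 3015117 = 1929145.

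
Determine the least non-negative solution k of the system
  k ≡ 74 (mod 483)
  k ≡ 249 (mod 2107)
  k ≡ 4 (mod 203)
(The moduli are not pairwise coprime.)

gcd(483, 2107) = 7 and 7 | (249 − 74), so the pair is consistent; merging gives k ≡ 143525 (mod 145383), where 145383 = lcm(483, 2107).
gcd(145383, 203) = 7 and 7 | (4 − 143525), so the pair is consistent; merging gives k ≡ 143525 (mod 4216107), where 4216107 = lcm(145383, 203).
The solution is unique modulo lcm(483, 2107, 203) = 4216107.

143525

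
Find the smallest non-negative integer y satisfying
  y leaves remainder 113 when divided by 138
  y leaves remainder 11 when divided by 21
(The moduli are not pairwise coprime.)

Combine the congruences pairwise.
gcd(138, 21) = 3 and 3 | (11 − 113), so the pair is consistent; merging gives y ≡ 389 (mod 966), where 966 = lcm(138, 21).
The solution is unique modulo lcm(138, 21) = 966.

389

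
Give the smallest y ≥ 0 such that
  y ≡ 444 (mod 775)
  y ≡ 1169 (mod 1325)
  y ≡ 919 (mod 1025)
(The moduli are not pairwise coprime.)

gcd(775, 1325) = 25 and 25 | (1169 − 444), so the pair is consistent; merging gives y ≡ 23694 (mod 41075), where 41075 = lcm(775, 1325).
gcd(41075, 1025) = 25 and 25 | (919 − 23694), so the pair is consistent; merging gives y ≡ 1584544 (mod 1684075), where 1684075 = lcm(41075, 1025).
The solution is unique modulo lcm(775, 1325, 1025) = 1684075.

1584544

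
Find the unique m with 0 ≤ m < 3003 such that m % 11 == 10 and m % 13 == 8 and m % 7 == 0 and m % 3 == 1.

From m ≡ 10 (mod 11) write m = 10 + 11t. Substituting into m ≡ 8 (mod 13) gives 11t ≡ 11 (mod 13), and since 11⁻¹ ≡ 6 (mod 13), t ≡ 1. Hence m ≡ 10 + 11·1 = 21 (mod 143).
From m ≡ 21 (mod 143) write m = 21 + 143t. Substituting into m ≡ 0 (mod 7) gives 143t ≡ 0 (mod 7), and since 3⁻¹ ≡ 5 (mod 7), t ≡ 0. Hence m ≡ 21 + 143·0 = 21 (mod 1001).
From m ≡ 21 (mod 1001) write m = 21 + 1001t. Substituting into m ≡ 1 (mod 3) gives 1001t ≡ 1 (mod 3), and since 2⁻¹ ≡ 2 (mod 3), t ≡ 2. Hence m ≡ 21 + 1001·2 = 2023 (mod 3003).

2023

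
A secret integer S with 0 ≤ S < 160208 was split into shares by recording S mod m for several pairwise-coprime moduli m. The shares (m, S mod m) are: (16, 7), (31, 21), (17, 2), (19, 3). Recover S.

Combine the congruences pairwise.
From S ≡ 7 (mod 16) write S = 7 + 16t. Substituting into S ≡ 21 (mod 31) gives 16t ≡ 14 (mod 31), and since 16⁻¹ ≡ 2 (mod 31), t ≡ 28. Hence S ≡ 7 + 16·28 = 455 (mod 496).
From S ≡ 455 (mod 496) write S = 455 + 496t. Substituting into S ≡ 2 (mod 17) gives 496t ≡ 6 (mod 17), and since 3⁻¹ ≡ 6 (mod 17), t ≡ 2. Hence S ≡ 455 + 496·2 = 1447 (mod 8432).
From S ≡ 1447 (mod 8432) write S = 1447 + 8432t. Substituting into S ≡ 3 (mod 19) gives 8432t ≡ 0 (mod 19), and since 15⁻¹ ≡ 14 (mod 19), t ≡ 0. Hence S ≡ 1447 + 8432·0 = 1447 (mod 160208).

1447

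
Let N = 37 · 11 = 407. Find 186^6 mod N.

1

Mod 37: 186 ≡ 1; 1^6 ≡ 1 (mod 37).
Mod 11: 186 ≡ 10; 10^6 ≡ 1 (mod 11).
Combine by CRT: x ≡ 1 (mod 37), x ≡ 1 (mod 11) ⇒ x ≡ 1 (mod 407).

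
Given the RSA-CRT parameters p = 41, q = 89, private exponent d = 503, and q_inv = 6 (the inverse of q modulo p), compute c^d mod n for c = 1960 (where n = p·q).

2481

d_p = d mod (p−1) = 503 mod 40 = 23; d_q = d mod (q−1) = 63.
m₁ = c^(d_p) mod p: c ≡ 33 (mod 41), and 33^23 mod 41 = 21.
m₂ = c^(d_q) mod q: c ≡ 2 (mod 89), and 2^63 mod 89 = 78.
h = q_inv·(m₁ − m₂) mod p = 6·(21 − 78) mod 41 = 27.
m = m₂ + h·q = 78 + 27·89 = 2481.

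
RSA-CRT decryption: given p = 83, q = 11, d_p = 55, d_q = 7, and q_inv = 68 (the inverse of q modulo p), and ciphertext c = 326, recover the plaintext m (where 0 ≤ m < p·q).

446

m₁ = c^(d_p) mod p: c ≡ 77 (mod 83), and 77^55 mod 83 = 31.
m₂ = c^(d_q) mod q: c ≡ 7 (mod 11), and 7^7 mod 11 = 6.
h = q_inv·(m₁ − m₂) mod p = 68·(31 − 6) mod 83 = 40.
m = m₂ + h·q = 6 + 40·11 = 446.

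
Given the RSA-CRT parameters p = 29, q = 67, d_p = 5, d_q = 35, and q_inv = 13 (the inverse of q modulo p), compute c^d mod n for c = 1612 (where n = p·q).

m₁ = c^(d_p) mod p: c ≡ 17 (mod 29), and 17^5 mod 29 = 17.
m₂ = c^(d_q) mod q: c ≡ 4 (mod 67), and 4^35 mod 67 = 16.
h = q_inv·(m₁ − m₂) mod p = 13·(17 − 16) mod 29 = 13.
m = m₂ + h·q = 16 + 13·67 = 887.

887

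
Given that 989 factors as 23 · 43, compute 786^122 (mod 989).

142

Mod 23: 786 ≡ 4; by Fermat, exponent reduces to 122 mod 22 = 12; 4^12 ≡ 4 (mod 23).
Mod 43: 786 ≡ 12; by Fermat, exponent reduces to 122 mod 42 = 38; 12^38 ≡ 13 (mod 43).
Combine by CRT: x ≡ 4 (mod 23), x ≡ 13 (mod 43) ⇒ x ≡ 142 (mod 989).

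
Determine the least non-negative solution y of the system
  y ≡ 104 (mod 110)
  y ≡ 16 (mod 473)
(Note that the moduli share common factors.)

2854

Combine the congruences pairwise.
gcd(110, 473) = 11 and 11 | (16 − 104), so the pair is consistent; merging gives y ≡ 2854 (mod 4730), where 4730 = lcm(110, 473).
The solution is unique modulo lcm(110, 473) = 4730.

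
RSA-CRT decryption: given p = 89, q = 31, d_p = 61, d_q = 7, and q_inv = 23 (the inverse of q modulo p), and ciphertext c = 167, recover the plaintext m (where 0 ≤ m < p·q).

m₁ = c^(d_p) mod p: c ≡ 78 (mod 89), and 78^61 mod 89 = 16.
m₂ = c^(d_q) mod q: c ≡ 12 (mod 31), and 12^7 mod 31 = 24.
h = q_inv·(m₁ − m₂) mod p = 23·(16 − 24) mod 89 = 83.
m = m₂ + h·q = 24 + 83·31 = 2597.

2597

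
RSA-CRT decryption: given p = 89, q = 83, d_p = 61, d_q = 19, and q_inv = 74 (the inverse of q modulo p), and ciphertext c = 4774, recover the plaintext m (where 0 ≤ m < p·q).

m₁ = c^(d_p) mod p: c ≡ 57 (mod 89), and 57^61 mod 89 = 11.
m₂ = c^(d_q) mod q: c ≡ 43 (mod 83), and 43^19 mod 83 = 57.
h = q_inv·(m₁ − m₂) mod p = 74·(11 − 57) mod 89 = 67.
m = m₂ + h·q = 57 + 67·83 = 5618.

5618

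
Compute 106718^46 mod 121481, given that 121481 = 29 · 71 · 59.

54533

Mod 29: 106718 ≡ 27; by Fermat, exponent reduces to 46 mod 28 = 18; 27^18 ≡ 13 (mod 29).
Mod 71: 106718 ≡ 5; 5^46 ≡ 5 (mod 71).
Mod 59: 106718 ≡ 46; 46^46 ≡ 17 (mod 59).
Combine by CRT: x ≡ 13 (mod 29), x ≡ 5 (mod 71), x ≡ 17 (mod 59) ⇒ x ≡ 54533 (mod 121481).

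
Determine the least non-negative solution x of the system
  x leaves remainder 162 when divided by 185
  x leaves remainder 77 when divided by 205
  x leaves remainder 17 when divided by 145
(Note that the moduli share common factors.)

112827

Combine the congruences pairwise.
gcd(185, 205) = 5 and 5 | (77 − 162), so the pair is consistent; merging gives x ≡ 6637 (mod 7585), where 7585 = lcm(185, 205).
gcd(7585, 145) = 5 and 5 | (17 − 6637), so the pair is consistent; merging gives x ≡ 112827 (mod 219965), where 219965 = lcm(7585, 145).
The solution is unique modulo lcm(185, 205, 145) = 219965.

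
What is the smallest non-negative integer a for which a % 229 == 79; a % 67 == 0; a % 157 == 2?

2345268

The moduli are pairwise coprime; N = 229·67·157 = 2408851.
N/229 = 10519; 10519 ≡ 214 (mod 229); 214·61 ≡ 1, so inverse 61.
N/67 = 35953; 35953 ≡ 41 (mod 67); 41·18 ≡ 1, so inverse 18.
N/157 = 15343; 15343 ≡ 114 (mod 157); 114·73 ≡ 1, so inverse 73.
a ≡ 79·10519·61 + 0·35953·18 + 2·15343·73 = 52931139.
52931139 mod 2408851 = 2345268.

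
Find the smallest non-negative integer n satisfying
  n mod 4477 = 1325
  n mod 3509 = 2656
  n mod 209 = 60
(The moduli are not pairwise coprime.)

gcd(4477, 3509) = 121 and 121 | (2656 − 1325), so the pair is consistent; merging gives n ≡ 23710 (mod 129833), where 129833 = lcm(4477, 3509).
gcd(129833, 209) = 11 and 11 | (60 − 23710), so the pair is consistent; merging gives n ≡ 543042 (mod 2466827), where 2466827 = lcm(129833, 209).
The solution is unique modulo lcm(4477, 3509, 209) = 2466827.

543042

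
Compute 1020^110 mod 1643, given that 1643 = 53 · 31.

Mod 53: 1020 ≡ 13; by Fermat, exponent reduces to 110 mod 52 = 6; 13^6 ≡ 46 (mod 53).
Mod 31: 1020 ≡ 28; by Fermat, exponent reduces to 110 mod 30 = 20; 28^20 ≡ 5 (mod 31).
Combine by CRT: x ≡ 46 (mod 53), x ≡ 5 (mod 31) ⇒ x ≡ 470 (mod 1643).

470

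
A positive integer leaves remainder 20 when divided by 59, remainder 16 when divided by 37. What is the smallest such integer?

1200

From x ≡ 20 (mod 59) write x = 20 + 59t. Substituting into x ≡ 16 (mod 37) gives 59t ≡ 33 (mod 37), and since 22⁻¹ ≡ 32 (mod 37), t ≡ 20. Hence x ≡ 20 + 59·20 = 1200 (mod 2183).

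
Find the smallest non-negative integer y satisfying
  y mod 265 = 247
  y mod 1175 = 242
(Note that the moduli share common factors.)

35492

Combine the congruences pairwise.
gcd(265, 1175) = 5 and 5 | (242 − 247), so the pair is consistent; merging gives y ≡ 35492 (mod 62275), where 62275 = lcm(265, 1175).
The solution is unique modulo lcm(265, 1175) = 62275.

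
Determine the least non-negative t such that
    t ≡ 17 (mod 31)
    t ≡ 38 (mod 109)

2218

Combine the congruences pairwise.
From t ≡ 17 (mod 31) write t = 17 + 31s. Substituting into t ≡ 38 (mod 109) gives 31s ≡ 21 (mod 109), and since 31⁻¹ ≡ 102 (mod 109), s ≡ 71. Hence t ≡ 17 + 31·71 = 2218 (mod 3379).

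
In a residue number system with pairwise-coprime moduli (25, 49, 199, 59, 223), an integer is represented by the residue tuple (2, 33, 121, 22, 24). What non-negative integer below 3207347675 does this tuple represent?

Combine the congruences pairwise.
From x ≡ 2 (mod 25) write x = 2 + 25t. Substituting into x ≡ 33 (mod 49) gives 25t ≡ 31 (mod 49), and since 25⁻¹ ≡ 2 (mod 49), t ≡ 13. Hence x ≡ 2 + 25·13 = 327 (mod 1225).
From x ≡ 327 (mod 1225) write x = 327 + 1225t. Substituting into x ≡ 121 (mod 199) gives 1225t ≡ 192 (mod 199), and since 31⁻¹ ≡ 122 (mod 199), t ≡ 141. Hence x ≡ 327 + 1225·141 = 173052 (mod 243775).
From x ≡ 173052 (mod 243775) write x = 173052 + 243775t. Substituting into x ≡ 22 (mod 59) gives 243775t ≡ 17 (mod 59), and since 46⁻¹ ≡ 9 (mod 59), t ≡ 35. Hence x ≡ 173052 + 243775·35 = 8705177 (mod 14382725).
From x ≡ 8705177 (mod 14382725) write x = 8705177 + 14382725t. Substituting into x ≡ 24 (mod 223) gives 14382725t ≡ 98 (mod 223), and since 117⁻¹ ≡ 61 (mod 223), t ≡ 180. Hence x ≡ 8705177 + 14382725·180 = 2597595677 (mod 3207347675).

2597595677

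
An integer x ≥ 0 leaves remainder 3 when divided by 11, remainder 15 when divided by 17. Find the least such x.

168

Combine the congruences pairwise.
From x ≡ 3 (mod 11) write x = 3 + 11t. Substituting into x ≡ 15 (mod 17) gives 11t ≡ 12 (mod 17), and since 11⁻¹ ≡ 14 (mod 17), t ≡ 15. Hence x ≡ 3 + 11·15 = 168 (mod 187).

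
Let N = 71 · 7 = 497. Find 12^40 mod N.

261

Mod 71: 12 ≡ 12; 12^40 ≡ 48 (mod 71).
Mod 7: 12 ≡ 5; by Fermat, exponent reduces to 40 mod 6 = 4; 5^4 ≡ 2 (mod 7).
Combine by CRT: x ≡ 48 (mod 71), x ≡ 2 (mod 7) ⇒ x ≡ 261 (mod 497).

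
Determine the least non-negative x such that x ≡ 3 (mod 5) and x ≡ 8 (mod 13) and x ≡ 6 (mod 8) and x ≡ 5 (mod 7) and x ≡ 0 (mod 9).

5598

From x ≡ 3 (mod 5) write x = 3 + 5t. Substituting into x ≡ 8 (mod 13) gives 5t ≡ 5 (mod 13), and since 5⁻¹ ≡ 8 (mod 13), t ≡ 1. Hence x ≡ 3 + 5·1 = 8 (mod 65).
From x ≡ 8 (mod 65) write x = 8 + 65t. Substituting into x ≡ 6 (mod 8) gives 65t ≡ 6 (mod 8), and since 1⁻¹ ≡ 1 (mod 8), t ≡ 6. Hence x ≡ 8 + 65·6 = 398 (mod 520).
From x ≡ 398 (mod 520) write x = 398 + 520t. Substituting into x ≡ 5 (mod 7) gives 520t ≡ 6 (mod 7), and since 2⁻¹ ≡ 4 (mod 7), t ≡ 3. Hence x ≡ 398 + 520·3 = 1958 (mod 3640).
From x ≡ 1958 (mod 3640) write x = 1958 + 3640t. Substituting into x ≡ 0 (mod 9) gives 3640t ≡ 4 (mod 9), and since 4⁻¹ ≡ 7 (mod 9), t ≡ 1. Hence x ≡ 1958 + 3640·1 = 5598 (mod 32760).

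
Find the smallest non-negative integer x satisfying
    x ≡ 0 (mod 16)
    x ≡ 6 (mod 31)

From x ≡ 0 (mod 16) write x = 0 + 16t. Substituting into x ≡ 6 (mod 31) gives 16t ≡ 6 (mod 31), and since 16⁻¹ ≡ 2 (mod 31), t ≡ 12. Hence x ≡ 0 + 16·12 = 192 (mod 496).

192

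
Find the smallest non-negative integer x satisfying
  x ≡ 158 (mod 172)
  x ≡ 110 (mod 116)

4286

gcd(172, 116) = 4 and 4 | (110 − 158), so the pair is consistent; merging gives x ≡ 4286 (mod 4988), where 4988 = lcm(172, 116).
The solution is unique modulo lcm(172, 116) = 4988.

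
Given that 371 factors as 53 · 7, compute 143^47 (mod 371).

Mod 53: 143 ≡ 37; 37^47 ≡ 11 (mod 53).
Mod 7: 143 ≡ 3; by Fermat, exponent reduces to 47 mod 6 = 5; 3^5 ≡ 5 (mod 7).
Combine by CRT: x ≡ 11 (mod 53), x ≡ 5 (mod 7) ⇒ x ≡ 117 (mod 371).

117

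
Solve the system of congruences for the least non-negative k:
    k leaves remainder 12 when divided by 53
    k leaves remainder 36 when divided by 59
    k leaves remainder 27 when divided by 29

From k ≡ 12 (mod 53) write k = 12 + 53t. Substituting into k ≡ 36 (mod 59) gives 53t ≡ 24 (mod 59), and since 53⁻¹ ≡ 49 (mod 59), t ≡ 55. Hence k ≡ 12 + 53·55 = 2927 (mod 3127).
From k ≡ 2927 (mod 3127) write k = 2927 + 3127t. Substituting into k ≡ 27 (mod 29) gives 3127t ≡ 0 (mod 29), and since 24⁻¹ ≡ 23 (mod 29), t ≡ 0. Hence k ≡ 2927 + 3127·0 = 2927 (mod 90683).

2927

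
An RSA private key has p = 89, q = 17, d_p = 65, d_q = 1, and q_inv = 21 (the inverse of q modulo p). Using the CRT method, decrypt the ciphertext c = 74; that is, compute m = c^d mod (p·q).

686

m₁ = c^(d_p) mod p: c ≡ 74 (mod 89), and 74^65 mod 89 = 63.
m₂ = c^(d_q) mod q: c ≡ 6 (mod 17), and 6^1 mod 17 = 6.
h = q_inv·(m₁ − m₂) mod p = 21·(63 − 6) mod 89 = 40.
m = m₂ + h·q = 6 + 40·17 = 686.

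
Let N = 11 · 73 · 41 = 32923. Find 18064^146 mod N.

Mod 11: 18064 ≡ 2; by Fermat, exponent reduces to 146 mod 10 = 6; 2^6 ≡ 9 (mod 11).
Mod 73: 18064 ≡ 33; by Fermat, exponent reduces to 146 mod 72 = 2; 33^2 ≡ 67 (mod 73).
Mod 41: 18064 ≡ 24; by Fermat, exponent reduces to 146 mod 40 = 26; 24^26 ≡ 33 (mod 41).
Combine by CRT: x ≡ 9 (mod 11), x ≡ 67 (mod 73), x ≡ 33 (mod 41) ⇒ x ≡ 25617 (mod 32923).

25617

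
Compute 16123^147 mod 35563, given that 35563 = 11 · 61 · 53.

8043

Mod 11: 16123 ≡ 8; by Fermat, exponent reduces to 147 mod 10 = 7; 8^7 ≡ 2 (mod 11).
Mod 61: 16123 ≡ 19; by Fermat, exponent reduces to 147 mod 60 = 27; 19^27 ≡ 52 (mod 61).
Mod 53: 16123 ≡ 11; by Fermat, exponent reduces to 147 mod 52 = 43; 11^43 ≡ 40 (mod 53).
Combine by CRT: x ≡ 2 (mod 11), x ≡ 52 (mod 61), x ≡ 40 (mod 53) ⇒ x ≡ 8043 (mod 35563).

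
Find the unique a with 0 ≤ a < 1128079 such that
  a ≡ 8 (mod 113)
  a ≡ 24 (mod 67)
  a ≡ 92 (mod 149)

From a ≡ 8 (mod 113) write a = 8 + 113t. Substituting into a ≡ 24 (mod 67) gives 113t ≡ 16 (mod 67), and since 46⁻¹ ≡ 51 (mod 67), t ≡ 12. Hence a ≡ 8 + 113·12 = 1364 (mod 7571).
From a ≡ 1364 (mod 7571) write a = 1364 + 7571t. Substituting into a ≡ 92 (mod 149) gives 7571t ≡ 69 (mod 149), and since 121⁻¹ ≡ 133 (mod 149), t ≡ 88. Hence a ≡ 1364 + 7571·88 = 667612 (mod 1128079).

667612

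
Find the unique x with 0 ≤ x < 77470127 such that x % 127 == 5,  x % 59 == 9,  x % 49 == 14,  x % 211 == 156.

37630740

The moduli are pairwise coprime; N = 127·59·49·211 = 77470127.
N/127 = 610001; 610001 ≡ 20 (mod 127); 20·108 ≡ 1, so inverse 108.
N/59 = 1313053; 1313053 ≡ 8 (mod 59); 8·37 ≡ 1, so inverse 37.
N/49 = 1581023; 1581023 ≡ 38 (mod 49); 38·40 ≡ 1, so inverse 40.
N/211 = 367157; 367157 ≡ 17 (mod 211); 17·149 ≡ 1, so inverse 149.
x ≡ 5·610001·108 + 9·1313053·37 + 14·1581023·40 + 156·367157·149 = 10186217377.
10186217377 mod 77470127 = 37630740.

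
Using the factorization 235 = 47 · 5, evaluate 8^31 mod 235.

Mod 47: 8 ≡ 8; 8^31 ≡ 2 (mod 47).
Mod 5: 8 ≡ 3; by Fermat, exponent reduces to 31 mod 4 = 3; 3^3 ≡ 2 (mod 5).
Combine by CRT: x ≡ 2 (mod 47), x ≡ 2 (mod 5) ⇒ x ≡ 2 (mod 235).

2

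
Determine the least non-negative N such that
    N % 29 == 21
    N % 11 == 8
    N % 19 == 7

3066

Combine the congruences pairwise.
From N ≡ 21 (mod 29) write N = 21 + 29t. Substituting into N ≡ 8 (mod 11) gives 29t ≡ 9 (mod 11), and since 7⁻¹ ≡ 8 (mod 11), t ≡ 6. Hence N ≡ 21 + 29·6 = 195 (mod 319).
From N ≡ 195 (mod 319) write N = 195 + 319t. Substituting into N ≡ 7 (mod 19) gives 319t ≡ 2 (mod 19), and since 15⁻¹ ≡ 14 (mod 19), t ≡ 9. Hence N ≡ 195 + 319·9 = 3066 (mod 6061).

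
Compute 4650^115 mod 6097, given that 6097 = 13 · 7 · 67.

1192

Mod 13: 4650 ≡ 9; by Fermat, exponent reduces to 115 mod 12 = 7; 9^7 ≡ 9 (mod 13).
Mod 7: 4650 ≡ 2; by Fermat, exponent reduces to 115 mod 6 = 1; 2^1 ≡ 2 (mod 7).
Mod 67: 4650 ≡ 27; by Fermat, exponent reduces to 115 mod 66 = 49; 27^49 ≡ 53 (mod 67).
Combine by CRT: x ≡ 9 (mod 13), x ≡ 2 (mod 7), x ≡ 53 (mod 67) ⇒ x ≡ 1192 (mod 6097).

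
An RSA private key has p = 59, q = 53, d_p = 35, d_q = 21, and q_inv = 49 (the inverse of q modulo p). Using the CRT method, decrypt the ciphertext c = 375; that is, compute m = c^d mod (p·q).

1774

m₁ = c^(d_p) mod p: c ≡ 21 (mod 59), and 21^35 mod 59 = 4.
m₂ = c^(d_q) mod q: c ≡ 4 (mod 53), and 4^21 mod 53 = 25.
h = q_inv·(m₁ − m₂) mod p = 49·(4 − 25) mod 59 = 33.
m = m₂ + h·q = 25 + 33·53 = 1774.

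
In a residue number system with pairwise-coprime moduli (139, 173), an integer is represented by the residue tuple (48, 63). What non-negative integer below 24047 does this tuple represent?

3523

From x ≡ 48 (mod 139) write x = 48 + 139t. Substituting into x ≡ 63 (mod 173) gives 139t ≡ 15 (mod 173), and since 139⁻¹ ≡ 117 (mod 173), t ≡ 25. Hence x ≡ 48 + 139·25 = 3523 (mod 24047).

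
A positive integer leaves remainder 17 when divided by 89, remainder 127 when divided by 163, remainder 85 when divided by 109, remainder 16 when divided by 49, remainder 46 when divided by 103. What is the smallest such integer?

The moduli are pairwise coprime; N = 89·163·109·49·103 = 7980634361.
N/89 = 89670049; 89670049 ≡ 57 (mod 89); 57·25 ≡ 1, so inverse 25.
N/163 = 48960947; 48960947 ≡ 148 (mod 163); 148·76 ≡ 1, so inverse 76.
N/109 = 73216829; 73216829 ≡ 3 (mod 109); 3·73 ≡ 1, so inverse 73.
N/49 = 162870089; 162870089 ≡ 18 (mod 49); 18·30 ≡ 1, so inverse 30.
N/103 = 77481887; 77481887 ≡ 34 (mod 103); 34·100 ≡ 1, so inverse 100.
x ≡ 17·89670049·25 + 127·48960947·76 + 85·73216829·73 + 16·162870089·30 + 46·77481887·100 = 1399585578134.
1399585578134 mod 7980634361 = 2974564959.

2974564959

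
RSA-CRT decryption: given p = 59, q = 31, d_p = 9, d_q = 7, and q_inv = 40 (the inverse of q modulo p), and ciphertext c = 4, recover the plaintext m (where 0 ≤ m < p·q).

1659

m₁ = c^(d_p) mod p: c ≡ 4 (mod 59), and 4^9 mod 59 = 7.
m₂ = c^(d_q) mod q: c ≡ 4 (mod 31), and 4^7 mod 31 = 16.
h = q_inv·(m₁ − m₂) mod p = 40·(7 − 16) mod 59 = 53.
m = m₂ + h·q = 16 + 53·31 = 1659.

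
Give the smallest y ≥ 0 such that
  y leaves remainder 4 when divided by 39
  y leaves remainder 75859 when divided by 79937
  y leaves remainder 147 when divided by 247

gcd(39, 79937) = 13 and 13 | (75859 − 4), so the pair is consistent; merging gives y ≡ 75859 (mod 239811), where 239811 = lcm(39, 79937).
gcd(239811, 247) = 13 and 13 | (147 − 75859), so the pair is consistent; merging gives y ≡ 1274914 (mod 4556409), where 4556409 = lcm(239811, 247).
The solution is unique modulo lcm(39, 79937, 247) = 4556409.

1274914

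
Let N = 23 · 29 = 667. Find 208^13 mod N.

93

Mod 23: 208 ≡ 1; 1^13 ≡ 1 (mod 23).
Mod 29: 208 ≡ 5; 5^13 ≡ 6 (mod 29).
Combine by CRT: x ≡ 1 (mod 23), x ≡ 6 (mod 29) ⇒ x ≡ 93 (mod 667).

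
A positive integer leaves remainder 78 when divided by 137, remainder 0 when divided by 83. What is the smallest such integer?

From N ≡ 78 (mod 137) write N = 78 + 137t. Substituting into N ≡ 0 (mod 83) gives 137t ≡ 5 (mod 83), and since 54⁻¹ ≡ 20 (mod 83), t ≡ 17. Hence N ≡ 78 + 137·17 = 2407 (mod 11371).

2407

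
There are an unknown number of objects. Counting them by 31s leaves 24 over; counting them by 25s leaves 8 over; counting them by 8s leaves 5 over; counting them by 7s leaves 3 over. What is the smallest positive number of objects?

The moduli are pairwise coprime; M = 31·25·8·7 = 43400.
M/31 = 1400; 1400 ≡ 5 (mod 31); 5·25 ≡ 1, so inverse 25.
M/25 = 1736; 1736 ≡ 11 (mod 25); 11·16 ≡ 1, so inverse 16.
M/8 = 5425; 5425 ≡ 1 (mod 8), inverse 1.
M/7 = 6200; 6200 ≡ 5 (mod 7); 5·3 ≡ 1, so inverse 3.
N ≡ 24·1400·25 + 8·1736·16 + 5·5425·1 + 3·6200·3 = 1145133.
1145133 mod 43400 = 16733.

16733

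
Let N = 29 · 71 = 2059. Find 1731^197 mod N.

774

Mod 29: 1731 ≡ 20; by Fermat, exponent reduces to 197 mod 28 = 1; 20^1 ≡ 20 (mod 29).
Mod 71: 1731 ≡ 27; by Fermat, exponent reduces to 197 mod 70 = 57; 27^57 ≡ 64 (mod 71).
Combine by CRT: x ≡ 20 (mod 29), x ≡ 64 (mod 71) ⇒ x ≡ 774 (mod 2059).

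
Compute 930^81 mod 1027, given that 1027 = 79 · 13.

567

Mod 79: 930 ≡ 61; by Fermat, exponent reduces to 81 mod 78 = 3; 61^3 ≡ 14 (mod 79).
Mod 13: 930 ≡ 7; by Fermat, exponent reduces to 81 mod 12 = 9; 7^9 ≡ 8 (mod 13).
Combine by CRT: x ≡ 14 (mod 79), x ≡ 8 (mod 13) ⇒ x ≡ 567 (mod 1027).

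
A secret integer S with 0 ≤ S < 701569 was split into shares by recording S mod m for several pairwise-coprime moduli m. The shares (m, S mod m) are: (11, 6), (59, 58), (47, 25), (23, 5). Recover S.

366625

The moduli are pairwise coprime; N = 11·59·47·23 = 701569.
N/11 = 63779; 63779 ≡ 1 (mod 11), inverse 1.
N/59 = 11891; 11891 ≡ 32 (mod 59); 32·24 ≡ 1, so inverse 24.
N/47 = 14927; 14927 ≡ 28 (mod 47); 28·42 ≡ 1, so inverse 42.
N/23 = 30503; 30503 ≡ 5 (mod 23); 5·14 ≡ 1, so inverse 14.
S ≡ 6·63779·1 + 58·11891·24 + 25·14927·42 + 5·30503·14 = 34743506.
34743506 mod 701569 = 366625.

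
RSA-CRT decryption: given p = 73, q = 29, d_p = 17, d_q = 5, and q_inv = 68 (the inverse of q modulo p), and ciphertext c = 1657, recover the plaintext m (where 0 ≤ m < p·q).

270

m₁ = c^(d_p) mod p: c ≡ 51 (mod 73), and 51^17 mod 73 = 51.
m₂ = c^(d_q) mod q: c ≡ 4 (mod 29), and 4^5 mod 29 = 9.
h = q_inv·(m₁ − m₂) mod p = 68·(51 − 9) mod 73 = 9.
m = m₂ + h·q = 9 + 9·29 = 270.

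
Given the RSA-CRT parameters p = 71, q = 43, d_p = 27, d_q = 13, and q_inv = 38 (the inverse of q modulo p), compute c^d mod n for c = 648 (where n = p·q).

m₁ = c^(d_p) mod p: c ≡ 9 (mod 71), and 9^27 mod 71 = 58.
m₂ = c^(d_q) mod q: c ≡ 3 (mod 43), and 3^13 mod 43 = 12.
h = q_inv·(m₁ − m₂) mod p = 38·(58 − 12) mod 71 = 44.
m = m₂ + h·q = 12 + 44·43 = 1904.

1904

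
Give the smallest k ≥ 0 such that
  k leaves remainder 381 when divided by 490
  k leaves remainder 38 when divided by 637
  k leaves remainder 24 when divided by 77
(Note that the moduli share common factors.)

gcd(490, 637) = 49 and 49 | (38 − 381), so the pair is consistent; merging gives k ≡ 5771 (mod 6370), where 6370 = lcm(490, 637).
gcd(6370, 77) = 7 and 7 | (24 − 5771), so the pair is consistent; merging gives k ≡ 43991 (mod 70070), where 70070 = lcm(6370, 77).
The solution is unique modulo lcm(490, 637, 77) = 70070.

43991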